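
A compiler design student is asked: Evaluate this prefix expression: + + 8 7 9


Parsing prefix expression: + + 8 7 9
Step 1: Innermost operation '+ 8 7'
  8 + 7 = 15
Step 2: Outer operation '+ [15] 9'
  15 + 9 = 24

24


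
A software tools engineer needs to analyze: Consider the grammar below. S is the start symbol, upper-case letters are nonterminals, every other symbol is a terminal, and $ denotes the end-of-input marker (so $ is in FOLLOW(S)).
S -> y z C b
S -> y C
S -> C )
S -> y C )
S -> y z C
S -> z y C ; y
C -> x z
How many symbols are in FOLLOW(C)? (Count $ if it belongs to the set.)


S is the start symbol and does not occur in any rule body, so FOLLOW(S) = {$}.
Examining every occurrence of C in a rule body:
  S -> y z C b : C is followed by terminal 'b' -> add 'b'
  S -> y C : C is at the right end -> add FOLLOW(S) = {$}
  S -> C ) : C is followed by terminal ')' -> add ')'
  S -> y C ) : C is followed by terminal ')' -> add ')' (already in the set)
  S -> y z C : C is at the right end -> add FOLLOW(S) = {$} (already in the set)
  S -> z y C ; y : C is followed by terminal ';' -> add ';'
  C -> x z : C does not occur in the body -> contributes nothing
FOLLOW(C) = {), ;, b, $}
Count: 4

4


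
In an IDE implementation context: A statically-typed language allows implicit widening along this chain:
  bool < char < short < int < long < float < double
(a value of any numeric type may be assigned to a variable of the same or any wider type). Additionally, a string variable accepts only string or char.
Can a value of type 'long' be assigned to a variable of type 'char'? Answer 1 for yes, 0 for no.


Target variable type: char
Source value type: long
Numeric ranks: long=4, char=1
Widening allowed iff rank(source) <= rank(target): 4 <= 1? No
Result: 0

0


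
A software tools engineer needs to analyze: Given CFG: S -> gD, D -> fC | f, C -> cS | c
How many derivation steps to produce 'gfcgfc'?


Grammar: S -> gD, D -> fC | f, C -> cS | c
Deriving 'gfcgfc':
Step 1: S -> gD => gD
Step 2: D -> fC => gfC
Step 3: C -> cS => gfcS
Step 4: S -> gD => gfcgD
Step 5: D -> fC => gfcgfC
Step 6: C -> c => gfcgfc
Total derivation steps: 6

6


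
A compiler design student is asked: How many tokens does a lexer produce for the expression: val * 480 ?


Scanning 'val * 480'
Token 1: 'val' -> identifier
Token 2: '*' -> operator
Token 3: '480' -> integer_literal
Total tokens: 3

3


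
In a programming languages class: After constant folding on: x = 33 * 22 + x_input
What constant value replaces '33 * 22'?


Identifying constant sub-expression:
  Original: x = 33 * 22 + x_input
  33 and 22 are both compile-time constants
  Evaluating: 33 * 22 = 726
  After folding: x = 726 + x_input

726


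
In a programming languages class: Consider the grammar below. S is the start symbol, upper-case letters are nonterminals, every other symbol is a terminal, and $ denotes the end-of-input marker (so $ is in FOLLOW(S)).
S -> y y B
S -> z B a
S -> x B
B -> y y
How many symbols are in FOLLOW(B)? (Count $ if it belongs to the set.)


S is the start symbol and does not occur in any rule body, so FOLLOW(S) = {$}.
Examining every occurrence of B in a rule body:
  S -> y y B : B is at the right end -> add FOLLOW(S) = {$}
  S -> z B a : B is followed by terminal 'a' -> add 'a'
  S -> x B : B is at the right end -> add FOLLOW(S) = {$} (already in the set)
  B -> y y : B does not occur in the body -> contributes nothing
FOLLOW(B) = {a, $}
Count: 2

2


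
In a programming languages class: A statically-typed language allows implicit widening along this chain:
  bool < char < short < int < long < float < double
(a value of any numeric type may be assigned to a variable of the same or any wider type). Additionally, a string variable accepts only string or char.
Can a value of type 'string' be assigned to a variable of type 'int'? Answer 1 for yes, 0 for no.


Target variable type: int
Source value type: string
Rule: string cannot widen to any numeric type
Result: 0

0


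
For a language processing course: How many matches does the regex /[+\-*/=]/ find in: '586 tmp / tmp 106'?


Pattern: /[+\-*/=]/ (operators)
Input: '586 tmp / tmp 106'
Scanning for matches:
  Match 1: '/'
Total matches: 1

1


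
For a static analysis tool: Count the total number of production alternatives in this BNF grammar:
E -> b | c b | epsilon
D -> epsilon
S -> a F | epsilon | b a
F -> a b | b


Counting alternatives per rule:
  E: 3 alternative(s)
  D: 1 alternative(s)
  S: 3 alternative(s)
  F: 2 alternative(s)
Sum: 3 + 1 + 3 + 2 = 9

9


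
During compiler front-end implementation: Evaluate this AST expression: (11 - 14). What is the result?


Expression: (11 - 14)
Evaluating step by step:
  11 - 14 = -3
Result: -3

-3


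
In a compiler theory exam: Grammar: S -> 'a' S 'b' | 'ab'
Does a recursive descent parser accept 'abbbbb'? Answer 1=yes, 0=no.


Grammar accepts strings of the form a^n b^n (n >= 1)
Word: 'abbbbb'
Counting: 1 a's and 5 b's
Check: 1 == 5? No
Mismatch: a-count != b-count
Rejected

0


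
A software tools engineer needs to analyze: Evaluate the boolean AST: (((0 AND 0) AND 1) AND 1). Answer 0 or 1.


Step 1: Evaluate inner node
  0 AND 0 = 0
Step 2: Evaluate next node
  0 AND 1 = 0
Step 3: Evaluate root node
  0 AND 1 = 0

0


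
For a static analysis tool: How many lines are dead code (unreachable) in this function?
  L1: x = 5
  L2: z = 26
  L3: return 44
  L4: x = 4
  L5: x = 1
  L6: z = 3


Analyzing control flow:
  L1: reachable (before return)
  L2: reachable (before return)
  L3: reachable (return statement)
  L4: DEAD (after return at L3)
  L5: DEAD (after return at L3)
  L6: DEAD (after return at L3)
Return at L3, total lines = 6
Dead lines: L4 through L6
Count: 3

3


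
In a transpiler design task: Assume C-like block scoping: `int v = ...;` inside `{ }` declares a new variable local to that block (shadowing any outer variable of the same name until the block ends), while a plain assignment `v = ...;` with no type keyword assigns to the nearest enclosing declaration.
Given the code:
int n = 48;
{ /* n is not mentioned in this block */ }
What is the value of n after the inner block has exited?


Analyzing scoping rules:
Outer scope: declares n = 48
Inner block: n is neither redeclared nor assigned -> unchanged
After the block -> 48
Result: 48

48


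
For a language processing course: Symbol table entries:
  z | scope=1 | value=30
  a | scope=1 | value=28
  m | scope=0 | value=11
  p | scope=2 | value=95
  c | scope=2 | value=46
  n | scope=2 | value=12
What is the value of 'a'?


Searching symbol table for 'a':
  z | scope=1 | value=30
  a | scope=1 | value=28 <- MATCH
  m | scope=0 | value=11
  p | scope=2 | value=95
  c | scope=2 | value=46
  n | scope=2 | value=12
Found 'a' at scope 1 with value 28

28


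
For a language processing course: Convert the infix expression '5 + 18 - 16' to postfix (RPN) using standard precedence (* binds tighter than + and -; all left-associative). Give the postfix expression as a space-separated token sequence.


Applying the shunting-yard algorithm:
  Operand 5 -> output
  Push '+' onto operator stack -> op-stack: [+]
  Operand 18 -> output
  See '-' (prec 1); top '+' (prec 1) >= it -> pop '+' to output
  Push '-' onto operator stack -> op-stack: [-]
  Operand 16 -> output
  End of input: pop '-' to output
Postfix result: 5 18 + 16 -

5 18 + 16 -


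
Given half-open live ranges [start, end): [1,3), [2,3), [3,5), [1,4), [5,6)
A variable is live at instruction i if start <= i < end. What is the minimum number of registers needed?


Live ranges:
  Var0: [1, 3)
  Var1: [2, 3)
  Var2: [3, 5)
  Var3: [1, 4)
  Var4: [5, 6)
Sweep-line events (position, delta, active):
  pos=1 start -> active=1
  pos=1 start -> active=2
  pos=2 start -> active=3
  pos=3 end -> active=2
  pos=3 end -> active=1
  pos=3 start -> active=2
  pos=4 end -> active=1
  pos=5 end -> active=0
  pos=5 start -> active=1
  pos=6 end -> active=0
Maximum simultaneous active: 3
Minimum registers needed: 3

3


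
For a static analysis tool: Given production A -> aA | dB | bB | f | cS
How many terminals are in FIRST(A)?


Production: A -> aA | dB | bB | f | cS
Examining each alternative for leading terminals:
  A -> aA : first terminal = 'a'
  A -> dB : first terminal = 'd'
  A -> bB : first terminal = 'b'
  A -> f : first terminal = 'f'
  A -> cS : first terminal = 'c'
FIRST(A) = {a, b, c, d, f}
Count: 5

5


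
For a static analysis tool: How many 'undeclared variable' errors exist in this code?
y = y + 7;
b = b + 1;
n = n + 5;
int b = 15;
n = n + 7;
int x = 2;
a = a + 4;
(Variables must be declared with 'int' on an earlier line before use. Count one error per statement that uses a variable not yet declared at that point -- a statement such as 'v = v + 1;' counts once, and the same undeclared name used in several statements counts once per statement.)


Scanning code line by line:
  Line 1: use 'y' -> ERROR (undeclared)
  Line 2: use 'b' -> ERROR (undeclared)
  Line 3: use 'n' -> ERROR (undeclared)
  Line 4: declare 'b' -> declared = ['b']
  Line 5: use 'n' -> ERROR (undeclared)
  Line 6: declare 'x' -> declared = ['b', 'x']
  Line 7: use 'a' -> ERROR (undeclared)
Total undeclared variable errors: 5

5


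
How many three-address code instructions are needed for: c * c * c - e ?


Expression: c * c * c - e
Generating three-address code (respecting * over +/- precedence):
  Instruction 1: t1 = c * c
  Instruction 2: t2 = t1 * c
  Instruction 3: t3 = t2 - e
Total instructions: 3

3


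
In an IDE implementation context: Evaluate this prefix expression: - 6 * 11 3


Parsing prefix expression: - 6 * 11 3
Step 1: Innermost operation '* 11 3'
  11 * 3 = 33
Step 2: Outer operation '- 6 [33]'
  6 - 33 = -27

-27


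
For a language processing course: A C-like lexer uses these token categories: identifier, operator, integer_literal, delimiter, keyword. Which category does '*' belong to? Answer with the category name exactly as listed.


Token: '*'
Checking categories:
  identifier: no
  integer_literal: no
  operator: YES
  keyword: no
  delimiter: no
Category: operator

operator


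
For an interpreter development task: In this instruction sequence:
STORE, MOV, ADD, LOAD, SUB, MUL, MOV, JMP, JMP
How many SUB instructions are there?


Scanning instruction sequence for SUB:
  Position 1: STORE
  Position 2: MOV
  Position 3: ADD
  Position 4: LOAD
  Position 5: SUB <- MATCH
  Position 6: MUL
  Position 7: MOV
  Position 8: JMP
  Position 9: JMP
Matches at positions: [5]
Total SUB count: 1

1


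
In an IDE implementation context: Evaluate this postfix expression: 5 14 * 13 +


Processing tokens left to right:
Push 5, Push 14
Pop 5 and 14, compute 5 * 14 = 70, push 70
Push 13
Pop 70 and 13, compute 70 + 13 = 83, push 83
Stack result: 83

83


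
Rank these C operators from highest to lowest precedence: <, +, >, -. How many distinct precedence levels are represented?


Looking up precedence for each operator:
  < -> precedence 4
  + -> precedence 5
  > -> precedence 4
  - -> precedence 5
Sorted highest to lowest: +, -, <, >
Distinct precedence values: [5, 4]
Number of distinct levels: 2

2


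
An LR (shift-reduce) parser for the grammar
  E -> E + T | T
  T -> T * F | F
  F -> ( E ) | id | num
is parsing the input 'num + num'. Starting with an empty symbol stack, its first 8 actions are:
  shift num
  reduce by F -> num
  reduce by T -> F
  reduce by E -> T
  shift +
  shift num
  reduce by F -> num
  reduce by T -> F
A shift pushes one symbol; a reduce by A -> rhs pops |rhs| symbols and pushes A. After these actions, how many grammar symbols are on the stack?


Tracking the symbol stack through each action:
  Action 1: shift 'num' : push -> stack = [num] (size 1)
  Action 2: reduce by F -> num : pop 1, push F -> stack = [F] (size 1)
  Action 3: reduce by T -> F : pop 1, push T -> stack = [T] (size 1)
  Action 4: reduce by E -> T : pop 1, push E -> stack = [E] (size 1)
  Action 5: shift '+' : push -> stack = [E, +] (size 2)
  Action 6: shift 'num' : push -> stack = [E, +, num] (size 3)
  Action 7: reduce by F -> num : pop 1, push F -> stack = [E, +, F] (size 3)
  Action 8: reduce by T -> F : pop 1, push T -> stack = [E, +, T] (size 3)
Final stack size: 3

3


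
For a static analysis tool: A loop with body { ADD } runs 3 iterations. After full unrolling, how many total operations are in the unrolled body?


Loop body operations: ADD (1 op per iteration)
Unrolling 3 iterations:
  Iteration 1: ADD (1 ops)
  Iteration 2: ADD (1 ops)
  Iteration 3: ADD (1 ops)
Total: 3 iterations * 1 ops/iter = 3 operations

3


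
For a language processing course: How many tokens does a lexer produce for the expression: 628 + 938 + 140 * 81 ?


Scanning '628 + 938 + 140 * 81'
Token 1: '628' -> integer_literal
Token 2: '+' -> operator
Token 3: '938' -> integer_literal
Token 4: '+' -> operator
Token 5: '140' -> integer_literal
Token 6: '*' -> operator
Token 7: '81' -> integer_literal
Total tokens: 7

7


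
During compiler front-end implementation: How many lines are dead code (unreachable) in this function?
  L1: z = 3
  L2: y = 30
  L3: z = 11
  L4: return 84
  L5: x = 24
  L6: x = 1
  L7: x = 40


Analyzing control flow:
  L1: reachable (before return)
  L2: reachable (before return)
  L3: reachable (before return)
  L4: reachable (return statement)
  L5: DEAD (after return at L4)
  L6: DEAD (after return at L4)
  L7: DEAD (after return at L4)
Return at L4, total lines = 7
Dead lines: L5 through L7
Count: 3

3


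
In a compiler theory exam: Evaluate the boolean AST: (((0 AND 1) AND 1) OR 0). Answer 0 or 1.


Step 1: Evaluate inner node
  0 AND 1 = 0
Step 2: Evaluate next node
  0 AND 1 = 0
Step 3: Evaluate root node
  0 OR 0 = 0

0


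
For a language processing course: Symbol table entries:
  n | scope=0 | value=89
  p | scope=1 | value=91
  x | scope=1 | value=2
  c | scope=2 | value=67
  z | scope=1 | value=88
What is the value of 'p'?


Searching symbol table for 'p':
  n | scope=0 | value=89
  p | scope=1 | value=91 <- MATCH
  x | scope=1 | value=2
  c | scope=2 | value=67
  z | scope=1 | value=88
Found 'p' at scope 1 with value 91

91


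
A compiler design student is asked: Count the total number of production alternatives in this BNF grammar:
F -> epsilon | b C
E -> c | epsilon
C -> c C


Counting alternatives per rule:
  F: 2 alternative(s)
  E: 2 alternative(s)
  C: 1 alternative(s)
Sum: 2 + 2 + 1 = 5

5


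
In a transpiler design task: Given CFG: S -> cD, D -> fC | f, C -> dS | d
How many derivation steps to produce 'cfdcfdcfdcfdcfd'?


Grammar: S -> cD, D -> fC | f, C -> dS | d
Deriving 'cfdcfdcfdcfdcfd':
Step 1: S -> cD => cD
Step 2: D -> fC => cfC
Step 3: C -> dS => cfdS
Step 4: S -> cD => cfdcD
Step 5: D -> fC => cfdcfC
Step 6: C -> dS => cfdcfdS
Step 7: S -> cD => cfdcfdcD
Step 8: D -> fC => cfdcfdcfC
Step 9: C -> dS => cfdcfdcfdS
Step 10: S -> cD => cfdcfdcfdcD
Step 11: D -> fC => cfdcfdcfdcfC
Step 12: C -> dS => cfdcfdcfdcfdS
Step 13: S -> cD => cfdcfdcfdcfdcD
Step 14: D -> fC => cfdcfdcfdcfdcfC
Step 15: C -> d => cfdcfdcfdcfdcfd
Total derivation steps: 15

15


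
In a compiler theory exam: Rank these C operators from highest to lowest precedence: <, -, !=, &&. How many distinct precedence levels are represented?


Looking up precedence for each operator:
  < -> precedence 4
  - -> precedence 5
  != -> precedence 3
  && -> precedence 2
Sorted highest to lowest: -, <, !=, &&
Distinct precedence values: [5, 4, 3, 2]
Number of distinct levels: 4

4


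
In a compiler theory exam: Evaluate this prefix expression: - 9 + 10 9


Parsing prefix expression: - 9 + 10 9
Step 1: Innermost operation '+ 10 9'
  10 + 9 = 19
Step 2: Outer operation '- 9 [19]'
  9 - 19 = -10

-10


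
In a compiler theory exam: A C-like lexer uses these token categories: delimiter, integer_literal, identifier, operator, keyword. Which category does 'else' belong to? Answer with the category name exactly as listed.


Token: 'else'
Checking categories:
  identifier: no
  integer_literal: no
  operator: no
  keyword: YES
  delimiter: no
Category: keyword

keyword


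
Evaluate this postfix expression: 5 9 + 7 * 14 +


Processing tokens left to right:
Push 5, Push 9
Pop 5 and 9, compute 5 + 9 = 14, push 14
Push 7
Pop 14 and 7, compute 14 * 7 = 98, push 98
Push 14
Pop 98 and 14, compute 98 + 14 = 112, push 112
Stack result: 112

112


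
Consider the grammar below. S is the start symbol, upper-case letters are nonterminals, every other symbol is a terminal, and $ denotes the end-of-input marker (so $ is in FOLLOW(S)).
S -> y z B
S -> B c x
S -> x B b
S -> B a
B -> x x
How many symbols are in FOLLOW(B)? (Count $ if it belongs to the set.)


S is the start symbol and does not occur in any rule body, so FOLLOW(S) = {$}.
Examining every occurrence of B in a rule body:
  S -> y z B : B is at the right end -> add FOLLOW(S) = {$}
  S -> B c x : B is followed by terminal 'c' -> add 'c'
  S -> x B b : B is followed by terminal 'b' -> add 'b'
  S -> B a : B is followed by terminal 'a' -> add 'a'
  B -> x x : B does not occur in the body -> contributes nothing
FOLLOW(B) = {a, b, c, $}
Count: 4

4


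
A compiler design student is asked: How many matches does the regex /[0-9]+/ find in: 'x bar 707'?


Pattern: /[0-9]+/ (int literals)
Input: 'x bar 707'
Scanning for matches:
  Match 1: '707'
Total matches: 1

1


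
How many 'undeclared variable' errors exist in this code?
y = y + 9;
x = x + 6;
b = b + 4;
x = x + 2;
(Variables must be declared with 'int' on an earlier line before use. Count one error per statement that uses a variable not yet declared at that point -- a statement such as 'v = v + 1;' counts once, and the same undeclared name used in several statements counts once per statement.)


Scanning code line by line:
  Line 1: use 'y' -> ERROR (undeclared)
  Line 2: use 'x' -> ERROR (undeclared)
  Line 3: use 'b' -> ERROR (undeclared)
  Line 4: use 'x' -> ERROR (undeclared)
Total undeclared variable errors: 4

4


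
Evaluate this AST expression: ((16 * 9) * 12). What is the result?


Expression: ((16 * 9) * 12)
Evaluating step by step:
  16 * 9 = 144
  144 * 12 = 1728
Result: 1728

1728


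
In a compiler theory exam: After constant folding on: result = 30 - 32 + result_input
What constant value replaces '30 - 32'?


Identifying constant sub-expression:
  Original: result = 30 - 32 + result_input
  30 and 32 are both compile-time constants
  Evaluating: 30 - 32 = -2
  After folding: result = -2 + result_input

-2


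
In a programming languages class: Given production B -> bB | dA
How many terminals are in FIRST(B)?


Production: B -> bB | dA
Examining each alternative for leading terminals:
  B -> bB : first terminal = 'b'
  B -> dA : first terminal = 'd'
FIRST(B) = {b, d}
Count: 2

2


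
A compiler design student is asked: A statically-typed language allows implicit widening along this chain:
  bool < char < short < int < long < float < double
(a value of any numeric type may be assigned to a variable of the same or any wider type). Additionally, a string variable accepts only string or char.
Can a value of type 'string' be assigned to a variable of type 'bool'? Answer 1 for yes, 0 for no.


Target variable type: bool
Source value type: string
Rule: string cannot widen to any numeric type
Result: 0

0


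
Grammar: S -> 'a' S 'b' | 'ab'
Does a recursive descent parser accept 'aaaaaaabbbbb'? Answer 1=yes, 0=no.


Grammar accepts strings of the form a^n b^n (n >= 1)
Word: 'aaaaaaabbbbb'
Counting: 7 a's and 5 b's
Check: 7 == 5? No
Mismatch: a-count != b-count
Rejected

0


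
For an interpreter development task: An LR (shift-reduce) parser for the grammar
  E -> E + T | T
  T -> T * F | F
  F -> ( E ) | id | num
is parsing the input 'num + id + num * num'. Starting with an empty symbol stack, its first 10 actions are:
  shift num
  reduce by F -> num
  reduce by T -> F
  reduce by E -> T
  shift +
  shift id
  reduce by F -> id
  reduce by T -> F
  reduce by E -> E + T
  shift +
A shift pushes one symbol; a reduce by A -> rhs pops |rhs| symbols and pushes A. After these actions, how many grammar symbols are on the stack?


Tracking the symbol stack through each action:
  Action 1: shift 'num' : push -> stack = [num] (size 1)
  Action 2: reduce by F -> num : pop 1, push F -> stack = [F] (size 1)
  Action 3: reduce by T -> F : pop 1, push T -> stack = [T] (size 1)
  Action 4: reduce by E -> T : pop 1, push E -> stack = [E] (size 1)
  Action 5: shift '+' : push -> stack = [E, +] (size 2)
  Action 6: shift 'id' : push -> stack = [E, +, id] (size 3)
  Action 7: reduce by F -> id : pop 1, push F -> stack = [E, +, F] (size 3)
  Action 8: reduce by T -> F : pop 1, push T -> stack = [E, +, T] (size 3)
  Action 9: reduce by E -> E + T : pop 3, push E -> stack = [E] (size 1)
  Action 10: shift '+' : push -> stack = [E, +] (size 2)
Final stack size: 2

2


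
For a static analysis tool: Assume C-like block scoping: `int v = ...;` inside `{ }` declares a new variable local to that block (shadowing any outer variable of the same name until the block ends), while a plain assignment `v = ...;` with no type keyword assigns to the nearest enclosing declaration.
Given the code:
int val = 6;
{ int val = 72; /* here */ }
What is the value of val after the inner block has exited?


Analyzing scoping rules:
Outer scope: declares val = 6
Inner block: 'int val = 72;' declares a NEW val that shadows the outer one
When the block exits the inner val goes out of scope; the outer val was never modified -> 6
Result: 6

6


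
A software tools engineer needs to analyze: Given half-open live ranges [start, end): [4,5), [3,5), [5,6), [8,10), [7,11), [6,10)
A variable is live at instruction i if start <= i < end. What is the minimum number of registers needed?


Live ranges:
  Var0: [4, 5)
  Var1: [3, 5)
  Var2: [5, 6)
  Var3: [8, 10)
  Var4: [7, 11)
  Var5: [6, 10)
Sweep-line events (position, delta, active):
  pos=3 start -> active=1
  pos=4 start -> active=2
  pos=5 end -> active=1
  pos=5 end -> active=0
  pos=5 start -> active=1
  pos=6 end -> active=0
  pos=6 start -> active=1
  pos=7 start -> active=2
  pos=8 start -> active=3
  pos=10 end -> active=2
  pos=10 end -> active=1
  pos=11 end -> active=0
Maximum simultaneous active: 3
Minimum registers needed: 3

3


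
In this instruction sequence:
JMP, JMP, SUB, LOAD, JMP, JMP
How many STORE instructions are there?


Scanning instruction sequence for STORE:
  Position 1: JMP
  Position 2: JMP
  Position 3: SUB
  Position 4: LOAD
  Position 5: JMP
  Position 6: JMP
Matches at positions: []
Total STORE count: 0

0


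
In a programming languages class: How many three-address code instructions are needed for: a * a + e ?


Expression: a * a + e
Generating three-address code (respecting * over +/- precedence):
  Instruction 1: t1 = a * a
  Instruction 2: t2 = t1 + e
Total instructions: 2

2


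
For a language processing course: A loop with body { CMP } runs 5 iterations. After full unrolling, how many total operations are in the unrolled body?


Loop body operations: CMP (1 op per iteration)
Unrolling 5 iterations:
  Iteration 1: CMP (1 ops)
  Iteration 2: CMP (1 ops)
  Iteration 3: CMP (1 ops)
  Iteration 4: CMP (1 ops)
  Iteration 5: CMP (1 ops)
Total: 5 iterations * 1 ops/iter = 5 operations

5


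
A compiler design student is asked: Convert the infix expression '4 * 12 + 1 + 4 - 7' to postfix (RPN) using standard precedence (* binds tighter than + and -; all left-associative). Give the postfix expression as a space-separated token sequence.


Applying the shunting-yard algorithm:
  Operand 4 -> output
  Push '*' onto operator stack -> op-stack: [*]
  Operand 12 -> output
  See '+' (prec 1); top '*' (prec 2) >= it -> pop '*' to output
  Push '+' onto operator stack -> op-stack: [+]
  Operand 1 -> output
  See '+' (prec 1); top '+' (prec 1) >= it -> pop '+' to output
  Push '+' onto operator stack -> op-stack: [+]
  Operand 4 -> output
  See '-' (prec 1); top '+' (prec 1) >= it -> pop '+' to output
  Push '-' onto operator stack -> op-stack: [-]
  Operand 7 -> output
  End of input: pop '-' to output
Postfix result: 4 12 * 1 + 4 + 7 -

4 12 * 1 + 4 + 7 -


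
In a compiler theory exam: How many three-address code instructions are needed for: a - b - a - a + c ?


Expression: a - b - a - a + c
Generating three-address code (respecting * over +/- precedence):
  Instruction 1: t1 = a - b
  Instruction 2: t2 = t1 - a
  Instruction 3: t3 = t2 - a
  Instruction 4: t4 = t3 + c
Total instructions: 4

4


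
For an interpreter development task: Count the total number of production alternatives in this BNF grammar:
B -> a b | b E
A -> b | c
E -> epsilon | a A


Counting alternatives per rule:
  B: 2 alternative(s)
  A: 2 alternative(s)
  E: 2 alternative(s)
Sum: 2 + 2 + 2 = 6

6


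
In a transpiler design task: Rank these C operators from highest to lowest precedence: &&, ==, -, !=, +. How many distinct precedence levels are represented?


Looking up precedence for each operator:
  && -> precedence 2
  == -> precedence 3
  - -> precedence 5
  != -> precedence 3
  + -> precedence 5
Sorted highest to lowest: -, +, ==, !=, &&
Distinct precedence values: [5, 3, 2]
Number of distinct levels: 3

3


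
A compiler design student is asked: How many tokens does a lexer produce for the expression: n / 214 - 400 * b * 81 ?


Scanning 'n / 214 - 400 * b * 81'
Token 1: 'n' -> identifier
Token 2: '/' -> operator
Token 3: '214' -> integer_literal
Token 4: '-' -> operator
Token 5: '400' -> integer_literal
Token 6: '*' -> operator
Token 7: 'b' -> identifier
Token 8: '*' -> operator
Token 9: '81' -> integer_literal
Total tokens: 9

9


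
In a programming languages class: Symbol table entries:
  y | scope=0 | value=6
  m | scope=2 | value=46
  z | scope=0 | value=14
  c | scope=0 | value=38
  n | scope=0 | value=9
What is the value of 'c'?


Searching symbol table for 'c':
  y | scope=0 | value=6
  m | scope=2 | value=46
  z | scope=0 | value=14
  c | scope=0 | value=38 <- MATCH
  n | scope=0 | value=9
Found 'c' at scope 0 with value 38

38


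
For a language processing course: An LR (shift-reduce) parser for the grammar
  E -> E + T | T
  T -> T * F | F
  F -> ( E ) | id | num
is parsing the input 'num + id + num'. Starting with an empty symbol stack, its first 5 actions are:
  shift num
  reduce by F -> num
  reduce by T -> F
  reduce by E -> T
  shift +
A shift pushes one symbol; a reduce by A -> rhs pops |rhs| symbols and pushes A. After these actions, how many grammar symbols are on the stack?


Tracking the symbol stack through each action:
  Action 1: shift 'num' : push -> stack = [num] (size 1)
  Action 2: reduce by F -> num : pop 1, push F -> stack = [F] (size 1)
  Action 3: reduce by T -> F : pop 1, push T -> stack = [T] (size 1)
  Action 4: reduce by E -> T : pop 1, push E -> stack = [E] (size 1)
  Action 5: shift '+' : push -> stack = [E, +] (size 2)
Final stack size: 2

2


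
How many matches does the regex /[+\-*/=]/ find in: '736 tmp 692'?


Pattern: /[+\-*/=]/ (operators)
Input: '736 tmp 692'
Scanning for matches:
Total matches: 0

0


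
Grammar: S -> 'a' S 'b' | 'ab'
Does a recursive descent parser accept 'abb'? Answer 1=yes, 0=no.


Grammar accepts strings of the form a^n b^n (n >= 1)
Word: 'abb'
Counting: 1 a's and 2 b's
Check: 1 == 2? No
Mismatch: a-count != b-count
Rejected

0


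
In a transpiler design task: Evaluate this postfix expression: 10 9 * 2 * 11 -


Processing tokens left to right:
Push 10, Push 9
Pop 10 and 9, compute 10 * 9 = 90, push 90
Push 2
Pop 90 and 2, compute 90 * 2 = 180, push 180
Push 11
Pop 180 and 11, compute 180 - 11 = 169, push 169
Stack result: 169

169


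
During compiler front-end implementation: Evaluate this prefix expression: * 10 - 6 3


Parsing prefix expression: * 10 - 6 3
Step 1: Innermost operation '- 6 3'
  6 - 3 = 3
Step 2: Outer operation '* 10 [3]'
  10 * 3 = 30

30


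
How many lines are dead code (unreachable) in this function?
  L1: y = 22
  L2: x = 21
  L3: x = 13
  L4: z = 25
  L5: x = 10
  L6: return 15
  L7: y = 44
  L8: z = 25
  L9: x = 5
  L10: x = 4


Analyzing control flow:
  L1: reachable (before return)
  L2: reachable (before return)
  L3: reachable (before return)
  L4: reachable (before return)
  L5: reachable (before return)
  L6: reachable (return statement)
  L7: DEAD (after return at L6)
  L8: DEAD (after return at L6)
  L9: DEAD (after return at L6)
  L10: DEAD (after return at L6)
Return at L6, total lines = 10
Dead lines: L7 through L10
Count: 4

4


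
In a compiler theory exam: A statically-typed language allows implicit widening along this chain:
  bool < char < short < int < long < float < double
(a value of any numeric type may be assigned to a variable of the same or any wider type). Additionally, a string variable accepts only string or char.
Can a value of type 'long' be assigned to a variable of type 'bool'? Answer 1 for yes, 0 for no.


Target variable type: bool
Source value type: long
Numeric ranks: long=4, bool=0
Widening allowed iff rank(source) <= rank(target): 4 <= 0? No
Result: 0

0


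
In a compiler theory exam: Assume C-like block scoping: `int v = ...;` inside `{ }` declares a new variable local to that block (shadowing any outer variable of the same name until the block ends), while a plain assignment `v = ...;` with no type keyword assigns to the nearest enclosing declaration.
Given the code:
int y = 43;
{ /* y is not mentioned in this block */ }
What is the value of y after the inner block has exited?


Analyzing scoping rules:
Outer scope: declares y = 43
Inner block: y is neither redeclared nor assigned -> unchanged
After the block -> 43
Result: 43

43


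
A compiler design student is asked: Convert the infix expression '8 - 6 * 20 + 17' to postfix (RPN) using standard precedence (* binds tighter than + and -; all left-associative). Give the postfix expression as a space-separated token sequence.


Applying the shunting-yard algorithm:
  Operand 8 -> output
  Push '-' onto operator stack -> op-stack: [-]
  Operand 6 -> output
  Push '*' onto operator stack -> op-stack: [-, *]
  Operand 20 -> output
  See '+' (prec 1); top '*' (prec 2) >= it -> pop '*' to output
  See '+' (prec 1); top '-' (prec 1) >= it -> pop '-' to output
  Push '+' onto operator stack -> op-stack: [+]
  Operand 17 -> output
  End of input: pop '+' to output
Postfix result: 8 6 20 * - 17 +

8 6 20 * - 17 +


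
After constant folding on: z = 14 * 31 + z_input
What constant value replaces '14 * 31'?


Identifying constant sub-expression:
  Original: z = 14 * 31 + z_input
  14 and 31 are both compile-time constants
  Evaluating: 14 * 31 = 434
  After folding: z = 434 + z_input

434


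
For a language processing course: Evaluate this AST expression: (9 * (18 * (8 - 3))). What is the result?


Expression: (9 * (18 * (8 - 3)))
Evaluating step by step:
  8 - 3 = 5
  18 * 5 = 90
  9 * 90 = 810
Result: 810

810


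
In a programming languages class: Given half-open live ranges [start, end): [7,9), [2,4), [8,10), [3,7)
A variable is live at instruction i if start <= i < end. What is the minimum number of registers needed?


Live ranges:
  Var0: [7, 9)
  Var1: [2, 4)
  Var2: [8, 10)
  Var3: [3, 7)
Sweep-line events (position, delta, active):
  pos=2 start -> active=1
  pos=3 start -> active=2
  pos=4 end -> active=1
  pos=7 end -> active=0
  pos=7 start -> active=1
  pos=8 start -> active=2
  pos=9 end -> active=1
  pos=10 end -> active=0
Maximum simultaneous active: 2
Minimum registers needed: 2

2


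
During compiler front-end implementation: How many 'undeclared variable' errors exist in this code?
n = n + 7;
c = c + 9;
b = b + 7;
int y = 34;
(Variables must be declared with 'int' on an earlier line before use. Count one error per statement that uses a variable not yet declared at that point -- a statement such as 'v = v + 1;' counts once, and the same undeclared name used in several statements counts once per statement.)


Scanning code line by line:
  Line 1: use 'n' -> ERROR (undeclared)
  Line 2: use 'c' -> ERROR (undeclared)
  Line 3: use 'b' -> ERROR (undeclared)
  Line 4: declare 'y' -> declared = ['y']
Total undeclared variable errors: 3

3


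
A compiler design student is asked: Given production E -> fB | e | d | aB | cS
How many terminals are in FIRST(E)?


Production: E -> fB | e | d | aB | cS
Examining each alternative for leading terminals:
  E -> fB : first terminal = 'f'
  E -> e : first terminal = 'e'
  E -> d : first terminal = 'd'
  E -> aB : first terminal = 'a'
  E -> cS : first terminal = 'c'
FIRST(E) = {a, c, d, e, f}
Count: 5

5


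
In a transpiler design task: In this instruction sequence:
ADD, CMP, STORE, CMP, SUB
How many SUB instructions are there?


Scanning instruction sequence for SUB:
  Position 1: ADD
  Position 2: CMP
  Position 3: STORE
  Position 4: CMP
  Position 5: SUB <- MATCH
Matches at positions: [5]
Total SUB count: 1

1


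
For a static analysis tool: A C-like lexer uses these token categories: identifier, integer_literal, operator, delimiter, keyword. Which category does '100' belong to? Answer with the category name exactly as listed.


Token: '100'
Checking categories:
  identifier: no
  integer_literal: YES
  operator: no
  keyword: no
  delimiter: no
Category: integer_literal

integer_literal


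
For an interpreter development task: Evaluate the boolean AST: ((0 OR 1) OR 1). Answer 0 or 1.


Step 1: Evaluate inner node
  0 OR 1 = 1
Step 2: Evaluate root node
  1 OR 1 = 1

1


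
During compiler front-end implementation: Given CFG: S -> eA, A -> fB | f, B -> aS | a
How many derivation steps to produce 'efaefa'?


Grammar: S -> eA, A -> fB | f, B -> aS | a
Deriving 'efaefa':
Step 1: S -> eA => eA
Step 2: A -> fB => efB
Step 3: B -> aS => efaS
Step 4: S -> eA => efaeA
Step 5: A -> fB => efaefB
Step 6: B -> a => efaefa
Total derivation steps: 6

6


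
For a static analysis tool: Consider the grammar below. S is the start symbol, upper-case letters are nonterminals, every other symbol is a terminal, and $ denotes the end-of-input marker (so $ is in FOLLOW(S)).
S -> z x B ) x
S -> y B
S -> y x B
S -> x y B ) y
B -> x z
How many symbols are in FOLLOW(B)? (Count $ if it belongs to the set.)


S is the start symbol and does not occur in any rule body, so FOLLOW(S) = {$}.
Examining every occurrence of B in a rule body:
  S -> z x B ) x : B is followed by terminal ')' -> add ')'
  S -> y B : B is at the right end -> add FOLLOW(S) = {$}
  S -> y x B : B is at the right end -> add FOLLOW(S) = {$} (already in the set)
  S -> x y B ) y : B is followed by terminal ')' -> add ')' (already in the set)
  B -> x z : B does not occur in the body -> contributes nothing
FOLLOW(B) = {), $}
Count: 2

2


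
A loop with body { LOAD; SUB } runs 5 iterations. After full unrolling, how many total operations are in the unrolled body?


Loop body operations: LOAD, SUB (2 ops per iteration)
Unrolling 5 iterations:
  Iteration 1: LOAD, SUB (2 ops)
  Iteration 2: LOAD, SUB (2 ops)
  Iteration 3: LOAD, SUB (2 ops)
  Iteration 4: LOAD, SUB (2 ops)
  Iteration 5: LOAD, SUB (2 ops)
Total: 5 iterations * 2 ops/iter = 10 operations

10


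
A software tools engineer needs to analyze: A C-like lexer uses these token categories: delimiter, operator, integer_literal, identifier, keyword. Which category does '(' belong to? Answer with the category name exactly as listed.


Token: '('
Checking categories:
  identifier: no
  integer_literal: no
  operator: no
  keyword: no
  delimiter: YES
Category: delimiter

delimiter


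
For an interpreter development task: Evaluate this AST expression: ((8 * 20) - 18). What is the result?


Expression: ((8 * 20) - 18)
Evaluating step by step:
  8 * 20 = 160
  160 - 18 = 142
Result: 142

142


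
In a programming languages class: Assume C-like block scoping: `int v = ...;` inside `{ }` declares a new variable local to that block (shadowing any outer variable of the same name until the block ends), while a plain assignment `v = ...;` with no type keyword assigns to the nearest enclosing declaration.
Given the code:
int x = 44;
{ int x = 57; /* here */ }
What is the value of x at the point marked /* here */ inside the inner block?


Analyzing scoping rules:
Outer scope: declares x = 44
Inner block: 'int x = 57;' declares a NEW x that shadows the outer one
Inside the block the inner declaration is in scope -> 57
Result: 57

57


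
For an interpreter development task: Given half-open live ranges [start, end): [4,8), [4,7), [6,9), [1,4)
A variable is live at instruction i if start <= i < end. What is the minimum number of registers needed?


Live ranges:
  Var0: [4, 8)
  Var1: [4, 7)
  Var2: [6, 9)
  Var3: [1, 4)
Sweep-line events (position, delta, active):
  pos=1 start -> active=1
  pos=4 end -> active=0
  pos=4 start -> active=1
  pos=4 start -> active=2
  pos=6 start -> active=3
  pos=7 end -> active=2
  pos=8 end -> active=1
  pos=9 end -> active=0
Maximum simultaneous active: 3
Minimum registers needed: 3

3


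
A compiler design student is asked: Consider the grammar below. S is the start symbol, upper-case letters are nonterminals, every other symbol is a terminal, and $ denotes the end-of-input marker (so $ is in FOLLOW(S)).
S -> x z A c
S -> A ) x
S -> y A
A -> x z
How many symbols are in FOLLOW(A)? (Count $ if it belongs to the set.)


S is the start symbol and does not occur in any rule body, so FOLLOW(S) = {$}.
Examining every occurrence of A in a rule body:
  S -> x z A c : A is followed by terminal 'c' -> add 'c'
  S -> A ) x : A is followed by terminal ')' -> add ')'
  S -> y A : A is at the right end -> add FOLLOW(S) = {$}
  A -> x z : A does not occur in the body -> contributes nothing
FOLLOW(A) = {), c, $}
Count: 3

3


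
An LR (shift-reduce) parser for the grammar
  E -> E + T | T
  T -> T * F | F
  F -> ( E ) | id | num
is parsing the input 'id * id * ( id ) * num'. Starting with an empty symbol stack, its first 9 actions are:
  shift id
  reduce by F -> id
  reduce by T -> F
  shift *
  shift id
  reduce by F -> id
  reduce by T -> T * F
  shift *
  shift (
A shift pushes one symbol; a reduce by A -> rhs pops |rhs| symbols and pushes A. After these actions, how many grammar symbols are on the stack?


Tracking the symbol stack through each action:
  Action 1: shift 'id' : push -> stack = [id] (size 1)
  Action 2: reduce by F -> id : pop 1, push F -> stack = [F] (size 1)
  Action 3: reduce by T -> F : pop 1, push T -> stack = [T] (size 1)
  Action 4: shift '*' : push -> stack = [T, *] (size 2)
  Action 5: shift 'id' : push -> stack = [T, *, id] (size 3)
  Action 6: reduce by F -> id : pop 1, push F -> stack = [T, *, F] (size 3)
  Action 7: reduce by T -> T * F : pop 3, push T -> stack = [T] (size 1)
  Action 8: shift '*' : push -> stack = [T, *] (size 2)
  Action 9: shift '(' : push -> stack = [T, *, (] (size 3)
Final stack size: 3

3


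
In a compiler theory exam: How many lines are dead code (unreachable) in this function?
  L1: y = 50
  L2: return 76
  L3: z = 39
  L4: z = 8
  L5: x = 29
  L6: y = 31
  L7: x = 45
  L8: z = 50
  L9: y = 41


Analyzing control flow:
  L1: reachable (before return)
  L2: reachable (return statement)
  L3: DEAD (after return at L2)
  L4: DEAD (after return at L2)
  L5: DEAD (after return at L2)
  L6: DEAD (after return at L2)
  L7: DEAD (after return at L2)
  L8: DEAD (after return at L2)
  L9: DEAD (after return at L2)
Return at L2, total lines = 9
Dead lines: L3 through L9
Count: 7

7


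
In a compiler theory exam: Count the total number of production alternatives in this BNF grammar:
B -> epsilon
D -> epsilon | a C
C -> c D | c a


Counting alternatives per rule:
  B: 1 alternative(s)
  D: 2 alternative(s)
  C: 2 alternative(s)
Sum: 1 + 2 + 2 = 5

5


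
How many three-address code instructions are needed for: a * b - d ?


Expression: a * b - d
Generating three-address code (respecting * over +/- precedence):
  Instruction 1: t1 = a * b
  Instruction 2: t2 = t1 - d
Total instructions: 2

2
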